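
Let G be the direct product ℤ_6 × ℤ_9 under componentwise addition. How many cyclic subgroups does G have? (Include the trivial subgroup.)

Group the elements of G by the cyclic subgroup they generate; each cyclic subgroup of order d accounts for φ(d) elements.
Cyclic subgroups by order — order 1: 1; order 2: 1; order 3: 4; order 6: 4; order 9: 3; order 18: 3.
Total: 16.

16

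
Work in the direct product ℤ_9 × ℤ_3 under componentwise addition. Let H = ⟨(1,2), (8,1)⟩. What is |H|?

9

|⟨(1,2)⟩| = 9 and |⟨(8,1)⟩| = 9, so |H| is a multiple of lcm(9, 9) = 9 and divides |G| = 27.
Closing under the operation: H = {(0,0), (1,2), (2,1), (3,0), (4,2), (5,1), (6,0), (7,2), (8,1)}, so |H| = 9.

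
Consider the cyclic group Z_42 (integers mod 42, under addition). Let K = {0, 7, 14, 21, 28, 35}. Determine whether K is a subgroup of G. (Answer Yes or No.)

|K| = 6 divides |G| = 42, consistent with Lagrange.
K contains the identity, every element's inverse is in K, and K is closed under +: it is a subgroup.
In fact K = ⟨35⟩.

Yes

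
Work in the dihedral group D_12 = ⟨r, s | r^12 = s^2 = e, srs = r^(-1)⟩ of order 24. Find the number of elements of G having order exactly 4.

The elements of order 4 are: r^3, r^9.
That's 2.

2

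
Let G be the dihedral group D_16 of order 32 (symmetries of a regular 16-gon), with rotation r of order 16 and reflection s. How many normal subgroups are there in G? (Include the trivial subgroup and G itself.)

G has 36 subgroups. Checking conjugation-invariance by order — order 1: 1/1 normal; order 2: 1/17 normal; order 4: 1/9 normal; order 8: 1/5 normal; order 16: 3/3 normal; order 32: 1/1 normal.
Total normal subgroups: 8.

8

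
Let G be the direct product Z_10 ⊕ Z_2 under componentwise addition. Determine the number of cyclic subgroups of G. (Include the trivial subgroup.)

8

Each element a generates a cyclic subgroup ⟨a⟩; distinct elements may generate the same one (a cyclic group of order d has φ(d) generators).
Cyclic subgroups by order — order 1: 1; order 2: 3; order 5: 1; order 10: 3.
Total: 8.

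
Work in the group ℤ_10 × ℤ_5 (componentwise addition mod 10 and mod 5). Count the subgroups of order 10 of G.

|G| = 50 and 10 | 50, so subgroups of order 10 are possible by Lagrange.
The subgroups of order 10 are: {(0,0), (0,1), (0,2), (0,3), (0,4), (5,0), (5,1), (5,2), (5,3), (5,4)}; {(0,0), (1,0), (2,0), (3,0), (4,0), (5,0), (6,0), (7,0), (8,0), (9,0)}; {(0,0), (1,1), (2,2), (3,3), (4,4), (5,0), (6,1), (7,2), (8,3), (9,4)}; {(0,0), (1,2), (2,4), (3,1), (4,3), (5,0), (6,2), (7,4), (8,1), (9,3)}; … (6 in all).
So G has 6 subgroups of order 10.

6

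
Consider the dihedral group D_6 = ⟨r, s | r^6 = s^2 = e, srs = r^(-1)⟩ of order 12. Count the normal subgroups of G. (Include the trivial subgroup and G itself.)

G has 16 subgroups. Checking conjugation-invariance by order — order 1: 1/1 normal; order 2: 1/7 normal; order 3: 1/1 normal; order 4: 0/3 normal; order 6: 3/3 normal; order 12: 1/1 normal.
Total normal subgroups: 7.

7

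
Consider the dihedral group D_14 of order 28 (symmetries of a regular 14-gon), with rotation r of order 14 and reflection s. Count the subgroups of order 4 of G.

7

|G| = 28 and 4 | 28, so subgroups of order 4 are possible by Lagrange.
The subgroups of order 4 are: {e, r^7, r^3s, r^10s}; {e, r^7, r^4s, r^11s}; {e, r^7, r^5s, r^12s}; {e, r^7, r^6s, r^13s}; … (7 in all).
So G has 7 subgroups of order 4.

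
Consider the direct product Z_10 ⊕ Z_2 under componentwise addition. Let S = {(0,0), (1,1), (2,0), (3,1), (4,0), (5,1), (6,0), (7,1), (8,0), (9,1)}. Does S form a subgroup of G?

Yes

|S| = 10 divides |G| = 20, consistent with Lagrange.
S contains the identity, every element's inverse is in S, and S is closed under +: it is a subgroup.
In fact S = ⟨(7,1)⟩.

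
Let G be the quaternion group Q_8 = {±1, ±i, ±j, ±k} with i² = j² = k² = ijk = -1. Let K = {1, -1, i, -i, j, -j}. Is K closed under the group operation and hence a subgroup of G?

|K| = 6 does not divide |G| = 8, so by Lagrange K is not a subgroup.

No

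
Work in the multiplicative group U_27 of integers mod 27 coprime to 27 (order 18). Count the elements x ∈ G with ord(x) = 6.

2

The elements of order 6 are: 8, 17.
That's 2.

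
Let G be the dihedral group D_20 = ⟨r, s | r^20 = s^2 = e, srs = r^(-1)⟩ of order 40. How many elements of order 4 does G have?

2

The elements of order 4 are: r^5, r^15.
That's 2.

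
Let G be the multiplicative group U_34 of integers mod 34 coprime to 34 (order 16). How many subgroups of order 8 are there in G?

1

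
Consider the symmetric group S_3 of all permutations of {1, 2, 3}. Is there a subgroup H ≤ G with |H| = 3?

3 | 6. A subgroup of order 3 is {e, (1 2 3), (1 3 2)}.

Yes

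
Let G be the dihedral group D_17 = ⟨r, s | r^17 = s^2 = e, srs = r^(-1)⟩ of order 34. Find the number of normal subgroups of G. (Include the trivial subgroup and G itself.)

G has 20 subgroups. Checking conjugation-invariance by order — order 1: 1/1 normal; order 2: 0/17 normal; order 17: 1/1 normal; order 34: 1/1 normal.
Total normal subgroups: 3.

3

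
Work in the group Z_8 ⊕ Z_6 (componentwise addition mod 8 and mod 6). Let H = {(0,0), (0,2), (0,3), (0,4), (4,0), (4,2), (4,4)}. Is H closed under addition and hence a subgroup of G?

|H| = 7 does not divide |G| = 48, so by Lagrange H is not a subgroup.

No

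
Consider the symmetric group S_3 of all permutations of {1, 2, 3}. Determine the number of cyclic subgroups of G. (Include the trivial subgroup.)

5

A cyclic subgroup of order d is generated by each of its φ(d) elements of order d, so the cyclic subgroups of order d number (#elements of order d)/φ(d).
Cyclic subgroups by order — order 1: 1; order 2: 3; order 3: 1.
Total: 5.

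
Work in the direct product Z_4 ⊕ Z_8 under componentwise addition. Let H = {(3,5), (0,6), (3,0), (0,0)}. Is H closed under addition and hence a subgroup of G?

No

(3,0) ∈ H but its inverse (1,0) ∉ H, so H is not a subgroup.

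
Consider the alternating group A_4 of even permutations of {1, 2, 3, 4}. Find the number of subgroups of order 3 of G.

4

|G| = 12 and 3 | 12, so subgroups of order 3 are possible by Lagrange.
The subgroups of order 3 are: {e, (1 2 3), (1 3 2)}; {e, (1 2 4), (1 4 2)}; {e, (1 3 4), (1 4 3)}; {e, (2 3 4), (2 4 3)}.
So G has 4 subgroups of order 3.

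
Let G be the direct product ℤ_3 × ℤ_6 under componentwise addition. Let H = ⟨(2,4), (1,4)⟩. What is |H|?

9

|⟨(2,4)⟩| = 3 and |⟨(1,4)⟩| = 3, so |H| is a multiple of lcm(3, 3) = 3 and divides |G| = 18.
Closing under the operation: H = {(0,0), (0,2), (0,4), (1,0), (1,2), (1,4), (2,0), (2,2), (2,4)}, so |H| = 9.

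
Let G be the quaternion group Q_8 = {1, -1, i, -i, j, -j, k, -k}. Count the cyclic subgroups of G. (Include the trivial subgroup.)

5

Group the elements of G by the cyclic subgroup they generate; each cyclic subgroup of order d accounts for φ(d) elements.
Cyclic subgroups by order — order 1: 1; order 2: 1; order 4: 3.
Total: 5.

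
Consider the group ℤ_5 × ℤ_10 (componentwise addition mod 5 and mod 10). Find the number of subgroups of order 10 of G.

6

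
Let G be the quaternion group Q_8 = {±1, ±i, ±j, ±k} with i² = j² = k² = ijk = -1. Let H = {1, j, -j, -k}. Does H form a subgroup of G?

-k ∈ H but its inverse k ∉ H, so H is not a subgroup.

No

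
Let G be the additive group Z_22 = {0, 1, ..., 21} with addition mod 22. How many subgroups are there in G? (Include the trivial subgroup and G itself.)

4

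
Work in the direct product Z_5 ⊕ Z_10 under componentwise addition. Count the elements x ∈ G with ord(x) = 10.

An element (a,b) has order lcm(ord(a), ord(b)); count pairs with lcm equal to 10.
Enumerating gives 24 such elements.

24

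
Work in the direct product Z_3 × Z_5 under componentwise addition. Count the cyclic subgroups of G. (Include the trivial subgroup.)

A cyclic subgroup of order d is generated by each of its φ(d) elements of order d, so the cyclic subgroups of order d number (#elements of order d)/φ(d).
Cyclic subgroups by order — order 1: 1; order 3: 1; order 5: 1; order 15: 1.
Total: 4.

4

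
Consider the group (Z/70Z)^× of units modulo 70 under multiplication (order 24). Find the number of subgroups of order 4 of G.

|G| = 24 and 4 | 24, so subgroups of order 4 are possible by Lagrange.
The subgroups of order 4 are: {1, 13, 27, 29}; {1, 29, 41, 69}; {1, 29, 43, 57}.
So G has 3 subgroups of order 4.

3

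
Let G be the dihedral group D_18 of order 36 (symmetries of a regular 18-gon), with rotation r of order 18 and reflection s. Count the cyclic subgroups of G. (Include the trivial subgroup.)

A cyclic subgroup of order d is generated by each of its φ(d) elements of order d, so the cyclic subgroups of order d number (#elements of order d)/φ(d).
Cyclic subgroups by order — order 1: 1; order 2: 19; order 3: 1; order 6: 1; order 9: 1; order 18: 1.
Total: 24.

24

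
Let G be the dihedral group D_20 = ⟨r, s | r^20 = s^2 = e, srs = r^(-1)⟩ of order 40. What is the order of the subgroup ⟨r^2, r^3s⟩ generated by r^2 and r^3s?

20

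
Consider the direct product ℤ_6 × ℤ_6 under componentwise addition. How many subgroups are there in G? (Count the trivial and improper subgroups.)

|G| = 36, so by Lagrange every subgroup order divides 36. Divisors: 1, 2, 3, 4, 6, 9, 12, 18, 36.
Subgroups by order — order 1: 1; order 2: 3; order 3: 4; order 4: 1; order 6: 12; order 9: 1; order 12: 4; order 18: 3; order 36: 1.
Total: 1 + 3 + 4 + 1 + 12 + 1 + 4 + 3 + 1 = 30.

30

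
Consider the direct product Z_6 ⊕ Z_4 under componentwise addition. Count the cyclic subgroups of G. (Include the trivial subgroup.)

Group the elements of G by the cyclic subgroup they generate; each cyclic subgroup of order d accounts for φ(d) elements.
Cyclic subgroups by order — order 1: 1; order 2: 3; order 3: 1; order 4: 2; order 6: 3; order 12: 2.
Total: 12.

12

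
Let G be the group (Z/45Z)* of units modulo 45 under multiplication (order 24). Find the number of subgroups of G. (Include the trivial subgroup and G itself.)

16

|G| = 24, so by Lagrange every subgroup order divides 24. Divisors: 1, 2, 3, 4, 6, 8, 12, 24.
Subgroups by order — order 1: 1; order 2: 3; order 3: 1; order 4: 3; order 6: 3; order 8: 1; order 12: 3; order 24: 1.
Total: 1 + 3 + 1 + 3 + 3 + 1 + 3 + 1 = 16.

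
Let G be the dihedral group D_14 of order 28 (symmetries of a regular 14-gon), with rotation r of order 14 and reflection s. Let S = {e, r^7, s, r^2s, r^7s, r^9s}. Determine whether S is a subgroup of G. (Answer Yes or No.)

No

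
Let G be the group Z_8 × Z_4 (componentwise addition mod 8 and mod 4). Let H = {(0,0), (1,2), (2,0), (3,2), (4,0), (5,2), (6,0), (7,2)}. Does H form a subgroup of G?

|H| = 8 divides |G| = 32, consistent with Lagrange.
H contains the identity, every element's inverse is in H, and H is closed under +: it is a subgroup.
In fact H = ⟨(1,2)⟩.

Yes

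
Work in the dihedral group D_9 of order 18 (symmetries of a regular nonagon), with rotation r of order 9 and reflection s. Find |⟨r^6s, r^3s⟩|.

6

|⟨r^6s⟩| = 2 and |⟨r^3s⟩| = 2, so |H| is a multiple of lcm(2, 2) = 2 and divides |G| = 18.
Closing under the operation: H = {e, r^3, r^6, s, r^3s, r^6s}, so |H| = 6.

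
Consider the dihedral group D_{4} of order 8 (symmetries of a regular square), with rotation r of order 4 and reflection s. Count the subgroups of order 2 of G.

5

|G| = 8 and 2 | 8, so subgroups of order 2 are possible by Lagrange.
The subgroups of order 2 are: {e, r^2}; {e, r^2s}; {e, r^3s}; {e, rs}; … (5 in all).
So G has 5 subgroups of order 2.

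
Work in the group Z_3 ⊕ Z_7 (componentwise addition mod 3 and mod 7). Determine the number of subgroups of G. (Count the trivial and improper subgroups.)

4

|G| = 21, so by Lagrange every subgroup order divides 21. Divisors: 1, 3, 7, 21.
Subgroups by order — order 1: 1; order 3: 1; order 7: 1; order 21: 1.
Total: 1 + 1 + 1 + 1 = 4.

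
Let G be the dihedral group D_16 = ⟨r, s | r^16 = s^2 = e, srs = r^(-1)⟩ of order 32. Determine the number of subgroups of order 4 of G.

|G| = 32 and 4 | 32, so subgroups of order 4 are possible by Lagrange.
The subgroups of order 4 are: {e, r^8, r^2s, r^10s}; {e, r^8, r^3s, r^11s}; {e, r^4, r^8, r^12}; {e, r^8, r^4s, r^12s}; … (9 in all).
So G has 9 subgroups of order 4.

9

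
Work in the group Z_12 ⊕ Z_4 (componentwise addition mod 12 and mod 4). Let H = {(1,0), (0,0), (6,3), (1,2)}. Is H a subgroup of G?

No

(1,0) ∈ H but its inverse (11,0) ∉ H, so H is not a subgroup.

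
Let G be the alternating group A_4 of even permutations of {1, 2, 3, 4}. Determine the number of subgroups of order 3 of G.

4

|G| = 12 and 3 | 12, so subgroups of order 3 are possible by Lagrange.
The subgroups of order 3 are: {e, (1 2 3), (1 3 2)}; {e, (1 2 4), (1 4 2)}; {e, (1 3 4), (1 4 3)}; {e, (2 3 4), (2 4 3)}.
So G has 4 subgroups of order 3.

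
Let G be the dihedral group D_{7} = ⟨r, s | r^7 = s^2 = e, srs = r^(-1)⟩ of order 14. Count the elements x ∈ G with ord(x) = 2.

7

The elements of order 2 are: s, rs, r^2s, r^3s, r^4s, r^5s, r^6s.
That's 7.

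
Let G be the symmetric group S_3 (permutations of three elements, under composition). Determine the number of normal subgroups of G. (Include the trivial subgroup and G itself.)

G has 6 subgroups. Checking conjugation-invariance by order — order 1: 1/1 normal; order 2: 0/3 normal; order 3: 1/1 normal; order 6: 1/1 normal.
Total normal subgroups: 3.

3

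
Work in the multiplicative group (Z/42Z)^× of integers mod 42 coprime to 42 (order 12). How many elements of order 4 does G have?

No element of G has order 4 (even though 4 | 12).

0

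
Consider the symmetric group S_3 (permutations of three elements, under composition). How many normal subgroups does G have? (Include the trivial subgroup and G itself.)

G has 6 subgroups. Checking conjugation-invariance by order — order 1: 1/1 normal; order 2: 0/3 normal; order 3: 1/1 normal; order 6: 1/1 normal.
Total normal subgroups: 3.

3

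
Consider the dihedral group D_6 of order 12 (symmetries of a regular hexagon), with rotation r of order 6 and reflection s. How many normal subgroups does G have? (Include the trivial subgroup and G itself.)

G has 16 subgroups. Checking conjugation-invariance by order — order 1: 1/1 normal; order 2: 1/7 normal; order 3: 1/1 normal; order 4: 0/3 normal; order 6: 3/3 normal; order 12: 1/1 normal.
Total normal subgroups: 7.

7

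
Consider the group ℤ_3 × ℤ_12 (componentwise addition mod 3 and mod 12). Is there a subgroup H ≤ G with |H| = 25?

No

25 does not divide |G| = 36, so by Lagrange no subgroup of order 25 exists.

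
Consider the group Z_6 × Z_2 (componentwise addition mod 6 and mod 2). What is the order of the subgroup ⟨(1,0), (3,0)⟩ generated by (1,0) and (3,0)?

|⟨(1,0)⟩| = 6 and |⟨(3,0)⟩| = 2, so |H| is a multiple of lcm(6, 2) = 6 and divides |G| = 12.
Closing under the operation: H = {(0,0), (1,0), (2,0), (3,0), (4,0), (5,0)}, so |H| = 6.

6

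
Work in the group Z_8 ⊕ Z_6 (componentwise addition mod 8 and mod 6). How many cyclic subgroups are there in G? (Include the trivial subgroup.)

Each element a generates a cyclic subgroup ⟨a⟩; distinct elements may generate the same one (a cyclic group of order d has φ(d) generators).
Cyclic subgroups by order — order 1: 1; order 2: 3; order 3: 1; order 4: 2; order 6: 3; order 8: 2; order 12: 2; order 24: 2.
Total: 16.

16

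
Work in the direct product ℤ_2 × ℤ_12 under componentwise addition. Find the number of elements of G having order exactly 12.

8

An element (a,b) has order lcm(ord(a), ord(b)); count pairs with lcm equal to 12.
Enumerating gives 8 such elements.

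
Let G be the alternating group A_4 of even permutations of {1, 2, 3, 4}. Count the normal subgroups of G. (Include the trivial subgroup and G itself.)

3

G has 10 subgroups. Checking conjugation-invariance by order — order 1: 1/1 normal; order 2: 0/3 normal; order 3: 0/4 normal; order 4: 1/1 normal; order 12: 1/1 normal.
Total normal subgroups: 3.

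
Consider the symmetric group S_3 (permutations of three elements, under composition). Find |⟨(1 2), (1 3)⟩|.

6

|⟨(1 2)⟩| = 2 and |⟨(1 3)⟩| = 2, so |H| is a multiple of lcm(2, 2) = 2 and divides |G| = 6.
Closing {(1 2), (1 3)} under the group operation gives all of G, so |H| = 6.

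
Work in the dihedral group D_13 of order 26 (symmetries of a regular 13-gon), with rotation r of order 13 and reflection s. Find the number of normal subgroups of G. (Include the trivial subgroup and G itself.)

3

G has 16 subgroups. Checking conjugation-invariance by order — order 1: 1/1 normal; order 2: 0/13 normal; order 13: 1/1 normal; order 26: 1/1 normal.
Total normal subgroups: 3.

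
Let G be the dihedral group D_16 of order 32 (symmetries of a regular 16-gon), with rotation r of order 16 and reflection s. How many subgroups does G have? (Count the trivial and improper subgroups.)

36

|G| = 32, so by Lagrange every subgroup order divides 32. Divisors: 1, 2, 4, 8, 16, 32.
Subgroups by order — order 1: 1; order 2: 17; order 4: 9; order 8: 5; order 16: 3; order 32: 1.
Total: 1 + 17 + 9 + 5 + 3 + 1 = 36.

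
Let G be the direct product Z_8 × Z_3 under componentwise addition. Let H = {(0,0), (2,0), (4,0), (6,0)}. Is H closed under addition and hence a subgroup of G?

Yes

|H| = 4 divides |G| = 24, consistent with Lagrange.
H contains the identity, every element's inverse is in H, and H is closed under +: it is a subgroup.
In fact H = ⟨(6,0)⟩.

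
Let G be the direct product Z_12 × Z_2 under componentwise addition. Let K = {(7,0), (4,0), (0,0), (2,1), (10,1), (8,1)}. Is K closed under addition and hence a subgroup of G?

No

(4,0) ∈ K but its inverse (8,0) ∉ K, so K is not a subgroup.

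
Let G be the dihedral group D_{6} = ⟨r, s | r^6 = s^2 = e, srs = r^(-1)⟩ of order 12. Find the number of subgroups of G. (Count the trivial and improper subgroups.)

|G| = 12, so by Lagrange every subgroup order divides 12. Divisors: 1, 2, 3, 4, 6, 12.
Subgroups by order — order 1: 1; order 2: 7; order 3: 1; order 4: 3; order 6: 3; order 12: 1.
Total: 1 + 7 + 1 + 3 + 3 + 1 = 16.

16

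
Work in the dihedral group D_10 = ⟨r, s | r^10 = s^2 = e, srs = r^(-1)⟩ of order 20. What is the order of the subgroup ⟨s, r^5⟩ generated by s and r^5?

|⟨s⟩| = 2 and |⟨r^5⟩| = 2, so |H| is a multiple of lcm(2, 2) = 2 and divides |G| = 20.
Closing under the operation: H = {e, r^5, s, r^5s}, so |H| = 4.

4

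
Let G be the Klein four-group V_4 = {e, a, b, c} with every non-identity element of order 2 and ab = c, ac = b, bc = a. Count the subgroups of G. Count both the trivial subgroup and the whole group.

5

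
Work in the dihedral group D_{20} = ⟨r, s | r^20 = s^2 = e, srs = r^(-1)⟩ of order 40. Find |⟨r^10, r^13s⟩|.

4

|⟨r^10⟩| = 2 and |⟨r^13s⟩| = 2, so |H| is a multiple of lcm(2, 2) = 2 and divides |G| = 40.
Closing under the operation: H = {e, r^10, r^3s, r^13s}, so |H| = 4.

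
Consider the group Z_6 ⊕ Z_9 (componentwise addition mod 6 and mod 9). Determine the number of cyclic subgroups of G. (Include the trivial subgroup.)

16

Group the elements of G by the cyclic subgroup they generate; each cyclic subgroup of order d accounts for φ(d) elements.
Cyclic subgroups by order — order 1: 1; order 2: 1; order 3: 4; order 6: 4; order 9: 3; order 18: 3.
Total: 16.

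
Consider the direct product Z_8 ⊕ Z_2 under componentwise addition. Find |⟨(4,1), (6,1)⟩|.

8

|⟨(4,1)⟩| = 2 and |⟨(6,1)⟩| = 4, so |H| is a multiple of lcm(2, 4) = 4 and divides |G| = 16.
Closing under the operation: H = {(0,0), (0,1), (2,0), (2,1), (4,0), (4,1), (6,0), (6,1)}, so |H| = 8.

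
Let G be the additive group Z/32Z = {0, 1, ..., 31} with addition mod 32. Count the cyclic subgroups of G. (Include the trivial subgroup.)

6

Group the elements of G by the cyclic subgroup they generate; each cyclic subgroup of order d accounts for φ(d) elements.
Cyclic subgroups by order — order 1: 1; order 2: 1; order 4: 1; order 8: 1; order 16: 1; order 32: 1.
Total: 6.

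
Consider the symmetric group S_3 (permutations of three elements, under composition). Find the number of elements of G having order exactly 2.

The elements of order 2 are: (2 3), (1 2), (1 3).
That's 3.

3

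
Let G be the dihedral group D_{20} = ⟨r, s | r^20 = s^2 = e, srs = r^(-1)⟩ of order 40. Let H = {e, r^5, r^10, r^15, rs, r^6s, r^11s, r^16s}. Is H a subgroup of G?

|H| = 8 divides |G| = 40, consistent with Lagrange.
H contains the identity, every element's inverse is in H, and H is closed under ·: it is a subgroup.

Yes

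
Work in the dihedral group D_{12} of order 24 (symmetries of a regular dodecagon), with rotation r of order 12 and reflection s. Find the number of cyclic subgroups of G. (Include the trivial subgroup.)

Each element a generates a cyclic subgroup ⟨a⟩; distinct elements may generate the same one (a cyclic group of order d has φ(d) generators).
Cyclic subgroups by order — order 1: 1; order 2: 13; order 3: 1; order 4: 1; order 6: 1; order 12: 1.
Total: 18.

18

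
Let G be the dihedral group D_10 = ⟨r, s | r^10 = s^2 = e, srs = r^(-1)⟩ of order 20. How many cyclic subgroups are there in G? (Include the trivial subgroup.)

14

Each element a generates a cyclic subgroup ⟨a⟩; distinct elements may generate the same one (a cyclic group of order d has φ(d) generators).
Cyclic subgroups by order — order 1: 1; order 2: 11; order 5: 1; order 10: 1.
Total: 14.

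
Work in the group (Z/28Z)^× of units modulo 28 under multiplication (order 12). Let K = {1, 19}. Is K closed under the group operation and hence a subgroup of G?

19 ∈ K but its inverse 3 ∉ K, so K is not a subgroup.

No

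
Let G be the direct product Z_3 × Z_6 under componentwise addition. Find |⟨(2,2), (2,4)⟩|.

9

|⟨(2,2)⟩| = 3 and |⟨(2,4)⟩| = 3, so |H| is a multiple of lcm(3, 3) = 3 and divides |G| = 18.
Closing under the operation: H = {(0,0), (0,2), (0,4), (1,0), (1,2), (1,4), (2,0), (2,2), (2,4)}, so |H| = 9.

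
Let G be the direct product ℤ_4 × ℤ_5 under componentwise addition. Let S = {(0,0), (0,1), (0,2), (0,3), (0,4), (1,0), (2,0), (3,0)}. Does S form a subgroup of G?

No

|S| = 8 does not divide |G| = 20, so by Lagrange S is not a subgroup.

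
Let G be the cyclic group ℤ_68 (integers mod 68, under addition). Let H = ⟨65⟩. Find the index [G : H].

|⟨65⟩| = 68 and |G| = 68.
By Lagrange, [G : H] = |G|/|H| = 68/68 = 1.

1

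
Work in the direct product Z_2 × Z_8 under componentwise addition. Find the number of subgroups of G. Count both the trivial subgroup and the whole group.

11

|G| = 16, so by Lagrange every subgroup order divides 16. Divisors: 1, 2, 4, 8, 16.
Subgroups by order — order 1: 1; order 2: 3; order 4: 3; order 8: 3; order 16: 1.
Total: 1 + 3 + 3 + 3 + 1 = 11.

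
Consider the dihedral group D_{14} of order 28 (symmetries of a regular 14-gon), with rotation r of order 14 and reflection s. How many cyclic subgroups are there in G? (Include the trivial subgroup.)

Each element a generates a cyclic subgroup ⟨a⟩; distinct elements may generate the same one (a cyclic group of order d has φ(d) generators).
Cyclic subgroups by order — order 1: 1; order 2: 15; order 7: 1; order 14: 1.
Total: 18.

18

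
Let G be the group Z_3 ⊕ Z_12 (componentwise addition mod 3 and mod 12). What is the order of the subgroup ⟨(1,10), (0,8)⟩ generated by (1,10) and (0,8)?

|⟨(1,10)⟩| = 6 and |⟨(0,8)⟩| = 3, so |H| is a multiple of lcm(6, 3) = 6 and divides |G| = 36.
Closing under the operation: H = {(0,0), (0,2), (0,4), (0,6), (0,8), (0,10), (1,0), (1,2), (1,4), (1,6), (1,8), (1,10), (2,0), (2,2), (2,4), (2,6), (2,8), (2,10)}, so |H| = 18.

18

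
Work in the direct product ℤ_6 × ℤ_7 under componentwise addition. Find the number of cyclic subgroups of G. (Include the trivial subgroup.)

Group the elements of G by the cyclic subgroup they generate; each cyclic subgroup of order d accounts for φ(d) elements.
Cyclic subgroups by order — order 1: 1; order 2: 1; order 3: 1; order 6: 1; order 7: 1; order 14: 1; order 21: 1; order 42: 1.
Total: 8.

8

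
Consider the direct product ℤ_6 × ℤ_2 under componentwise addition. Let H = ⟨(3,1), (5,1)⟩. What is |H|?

6

|⟨(3,1)⟩| = 2 and |⟨(5,1)⟩| = 6, so |H| is a multiple of lcm(2, 6) = 6 and divides |G| = 12.
Closing under the operation: H = {(0,0), (1,1), (2,0), (3,1), (4,0), (5,1)}, so |H| = 6.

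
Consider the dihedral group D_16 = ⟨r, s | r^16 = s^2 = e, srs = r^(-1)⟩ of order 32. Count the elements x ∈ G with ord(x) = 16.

8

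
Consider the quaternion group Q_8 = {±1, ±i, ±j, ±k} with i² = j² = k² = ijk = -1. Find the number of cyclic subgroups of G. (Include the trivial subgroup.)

Each element a generates a cyclic subgroup ⟨a⟩; distinct elements may generate the same one (a cyclic group of order d has φ(d) generators).
Cyclic subgroups by order — order 1: 1; order 2: 1; order 4: 3.
Total: 5.

5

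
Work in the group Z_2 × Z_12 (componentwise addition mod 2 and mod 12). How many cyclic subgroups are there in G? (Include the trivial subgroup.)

Group the elements of G by the cyclic subgroup they generate; each cyclic subgroup of order d accounts for φ(d) elements.
Cyclic subgroups by order — order 1: 1; order 2: 3; order 3: 1; order 4: 2; order 6: 3; order 12: 2.
Total: 12.

12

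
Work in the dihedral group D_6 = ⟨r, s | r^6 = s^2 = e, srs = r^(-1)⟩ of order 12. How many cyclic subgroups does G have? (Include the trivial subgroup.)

Each element a generates a cyclic subgroup ⟨a⟩; distinct elements may generate the same one (a cyclic group of order d has φ(d) generators).
Cyclic subgroups by order — order 1: 1; order 2: 7; order 3: 1; order 6: 1.
Total: 10.

10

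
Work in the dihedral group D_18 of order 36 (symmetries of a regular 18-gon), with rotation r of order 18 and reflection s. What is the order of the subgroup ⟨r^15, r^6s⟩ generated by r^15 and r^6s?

|⟨r^15⟩| = 6 and |⟨r^6s⟩| = 2, so |H| is a multiple of lcm(6, 2) = 6 and divides |G| = 36.
Closing under the operation: H = {e, r^3, r^6, r^9, r^12, r^15, s, r^3s, r^6s, r^9s, r^12s, r^15s}, so |H| = 12.

12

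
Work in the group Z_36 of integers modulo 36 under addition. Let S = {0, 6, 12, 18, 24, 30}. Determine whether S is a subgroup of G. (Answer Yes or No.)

Yes

|S| = 6 divides |G| = 36, consistent with Lagrange.
S contains the identity, every element's inverse is in S, and S is closed under +: it is a subgroup.
In fact S = ⟨6⟩.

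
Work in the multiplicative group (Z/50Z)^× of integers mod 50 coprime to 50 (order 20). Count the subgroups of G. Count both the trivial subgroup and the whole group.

6

|G| = 20, so by Lagrange every subgroup order divides 20. Divisors: 1, 2, 4, 5, 10, 20.
Subgroups by order — order 1: 1; order 2: 1; order 4: 1; order 5: 1; order 10: 1; order 20: 1.
Total: 1 + 1 + 1 + 1 + 1 + 1 = 6.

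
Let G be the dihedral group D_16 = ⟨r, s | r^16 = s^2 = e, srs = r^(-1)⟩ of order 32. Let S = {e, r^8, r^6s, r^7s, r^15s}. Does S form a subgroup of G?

No

|S| = 5 does not divide |G| = 32, so by Lagrange S is not a subgroup.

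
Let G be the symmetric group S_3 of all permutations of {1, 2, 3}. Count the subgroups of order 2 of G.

3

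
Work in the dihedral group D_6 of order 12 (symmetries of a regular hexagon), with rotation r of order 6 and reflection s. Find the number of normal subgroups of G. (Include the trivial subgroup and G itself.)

G has 16 subgroups. Checking conjugation-invariance by order — order 1: 1/1 normal; order 2: 1/7 normal; order 3: 1/1 normal; order 4: 0/3 normal; order 6: 3/3 normal; order 12: 1/1 normal.
Total normal subgroups: 7.

7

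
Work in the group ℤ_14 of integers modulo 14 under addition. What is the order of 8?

7

In ℤ_14, the order of an element a is n/gcd(a, n).
gcd(8, 14) = 2, so |⟨8⟩| = 14/2 = 7.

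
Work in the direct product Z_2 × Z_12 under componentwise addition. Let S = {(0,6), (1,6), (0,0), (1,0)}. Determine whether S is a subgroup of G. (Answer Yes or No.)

|S| = 4 divides |G| = 24, consistent with Lagrange.
S contains the identity, every element's inverse is in S, and S is closed under +: it is a subgroup.

Yes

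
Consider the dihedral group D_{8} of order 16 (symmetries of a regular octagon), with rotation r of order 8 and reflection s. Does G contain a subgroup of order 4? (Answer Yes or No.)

Yes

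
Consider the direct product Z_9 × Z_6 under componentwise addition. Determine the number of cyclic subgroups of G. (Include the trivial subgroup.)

16

A cyclic subgroup of order d is generated by each of its φ(d) elements of order d, so the cyclic subgroups of order d number (#elements of order d)/φ(d).
Cyclic subgroups by order — order 1: 1; order 2: 1; order 3: 4; order 6: 4; order 9: 3; order 18: 3.
Total: 16.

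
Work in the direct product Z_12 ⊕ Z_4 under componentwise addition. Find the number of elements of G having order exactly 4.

12

An element (a,b) has order lcm(ord(a), ord(b)); count pairs with lcm equal to 4.
Enumerating gives 12 such elements.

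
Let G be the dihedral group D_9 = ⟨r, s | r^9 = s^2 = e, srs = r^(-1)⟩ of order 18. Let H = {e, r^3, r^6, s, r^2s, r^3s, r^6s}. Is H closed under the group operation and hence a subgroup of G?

|H| = 7 does not divide |G| = 18, so by Lagrange H is not a subgroup.

No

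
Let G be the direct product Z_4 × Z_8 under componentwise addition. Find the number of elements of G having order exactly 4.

12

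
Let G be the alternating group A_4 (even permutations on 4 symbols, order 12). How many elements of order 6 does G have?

0

No element of G has order 6 (even though 6 | 12).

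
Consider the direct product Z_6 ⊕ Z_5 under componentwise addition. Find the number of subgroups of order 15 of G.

1

|G| = 30 and 15 | 30, so subgroups of order 15 are possible by Lagrange.
The subgroups of order 15 are: {(0,0), (0,1), (0,2), (0,3), (0,4), (2,0), (2,1), (2,2), (2,3), (2,4), (4,0), (4,1), (4,2), (4,3), (4,4)}.
So G has 1 subgroup of order 15.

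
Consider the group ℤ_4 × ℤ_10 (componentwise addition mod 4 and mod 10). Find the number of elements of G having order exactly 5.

4

An element (a,b) has order lcm(ord(a), ord(b)); count pairs with lcm equal to 5.
Enumerating gives 4 such elements.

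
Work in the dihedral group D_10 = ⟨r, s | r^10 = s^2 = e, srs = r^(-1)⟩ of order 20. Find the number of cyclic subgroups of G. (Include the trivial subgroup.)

Each element a generates a cyclic subgroup ⟨a⟩; distinct elements may generate the same one (a cyclic group of order d has φ(d) generators).
Cyclic subgroups by order — order 1: 1; order 2: 11; order 5: 1; order 10: 1.
Total: 14.

14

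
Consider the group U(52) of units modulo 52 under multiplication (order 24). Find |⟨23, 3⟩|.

12

|⟨23⟩| = 6 and |⟨3⟩| = 6, so |H| is a multiple of lcm(6, 6) = 6 and divides |G| = 24.
Closing under the operation: H = {1, 3, 9, 17, 23, 25, 27, 29, 35, 43, 49, 51}, so |H| = 12.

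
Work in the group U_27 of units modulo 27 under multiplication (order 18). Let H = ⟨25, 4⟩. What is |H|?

9

|⟨25⟩| = 9 and |⟨4⟩| = 9, so |H| is a multiple of lcm(9, 9) = 9 and divides |G| = 18.
Closing under the operation: H = {1, 4, 7, 10, 13, 16, 19, 22, 25}, so |H| = 9.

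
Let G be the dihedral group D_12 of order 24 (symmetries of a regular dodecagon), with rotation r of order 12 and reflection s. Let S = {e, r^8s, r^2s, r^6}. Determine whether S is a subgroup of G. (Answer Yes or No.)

Yes

|S| = 4 divides |G| = 24, consistent with Lagrange.
S contains the identity, every element's inverse is in S, and S is closed under ·: it is a subgroup.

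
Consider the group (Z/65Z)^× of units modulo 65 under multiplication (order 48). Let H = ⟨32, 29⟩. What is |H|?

24

|⟨32⟩| = 12 and |⟨29⟩| = 6, so |H| is a multiple of lcm(12, 6) = 12 and divides |G| = 48.
Closing under the operation: H = {1, 2, 4, 7, 8, 9, 14, 16, 18, 28, 29, 32, 33, 36, 37, 47, 49, 51, 56, 57, 58, 61, 63, 64}, so |H| = 24.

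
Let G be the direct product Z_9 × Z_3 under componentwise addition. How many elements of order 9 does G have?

18

An element (a,b) has order lcm(ord(a), ord(b)); count pairs with lcm equal to 9.
Enumerating gives 18 such elements.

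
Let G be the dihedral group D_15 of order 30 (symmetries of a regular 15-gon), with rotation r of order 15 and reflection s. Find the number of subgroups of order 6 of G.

|G| = 30 and 6 | 30, so subgroups of order 6 are possible by Lagrange.
The subgroups of order 6 are: {e, r^5, r^10, s, r^5s, r^10s}; {e, r^5, r^10, rs, r^6s, r^11s}; {e, r^5, r^10, r^2s, r^7s, r^12s}; {e, r^5, r^10, r^3s, r^8s, r^13s}; … (5 in all).
So G has 5 subgroups of order 6.

5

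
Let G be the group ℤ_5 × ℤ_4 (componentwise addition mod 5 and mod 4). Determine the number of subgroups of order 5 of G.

|G| = 20 and 5 | 20, so subgroups of order 5 are possible by Lagrange.
The subgroups of order 5 are: {(0,0), (1,0), (2,0), (3,0), (4,0)}.
So G has 1 subgroup of order 5.

1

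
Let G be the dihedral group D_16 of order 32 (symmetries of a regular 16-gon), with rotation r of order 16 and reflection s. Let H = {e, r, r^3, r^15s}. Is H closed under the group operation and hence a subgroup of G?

No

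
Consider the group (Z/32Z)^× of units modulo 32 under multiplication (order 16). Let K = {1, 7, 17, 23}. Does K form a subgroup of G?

|K| = 4 divides |G| = 16, consistent with Lagrange.
K contains the identity, every element's inverse is in K, and K is closed under ·: it is a subgroup.
In fact K = ⟨23⟩.

Yes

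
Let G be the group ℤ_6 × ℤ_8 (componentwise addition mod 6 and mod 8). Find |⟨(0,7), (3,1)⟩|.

|⟨(0,7)⟩| = 8 and |⟨(3,1)⟩| = 8, so |H| is a multiple of lcm(8, 8) = 8 and divides |G| = 48.
Closing under the operation: H = {(0,0), (0,1), (0,2), (0,3), (0,4), (0,5), (0,6), (0,7), (3,0), (3,1), (3,2), (3,3), (3,4), (3,5), (3,6), (3,7)}, so |H| = 16.

16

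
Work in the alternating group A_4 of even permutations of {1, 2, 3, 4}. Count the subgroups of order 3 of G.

|G| = 12 and 3 | 12, so subgroups of order 3 are possible by Lagrange.
The subgroups of order 3 are: {e, (1 2 3), (1 3 2)}; {e, (1 2 4), (1 4 2)}; {e, (1 3 4), (1 4 3)}; {e, (2 3 4), (2 4 3)}.
So G has 4 subgroups of order 3.

4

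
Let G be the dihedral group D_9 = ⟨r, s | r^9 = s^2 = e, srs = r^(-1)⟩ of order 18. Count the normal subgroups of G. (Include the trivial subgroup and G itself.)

4

G has 16 subgroups. Checking conjugation-invariance by order — order 1: 1/1 normal; order 2: 0/9 normal; order 3: 1/1 normal; order 6: 0/3 normal; order 9: 1/1 normal; order 18: 1/1 normal.
Total normal subgroups: 4.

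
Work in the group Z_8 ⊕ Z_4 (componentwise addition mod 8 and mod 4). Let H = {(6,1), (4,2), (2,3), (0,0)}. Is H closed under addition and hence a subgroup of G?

Yes

|H| = 4 divides |G| = 32, consistent with Lagrange.
H contains the identity, every element's inverse is in H, and H is closed under +: it is a subgroup.
In fact H = ⟨(2,3)⟩.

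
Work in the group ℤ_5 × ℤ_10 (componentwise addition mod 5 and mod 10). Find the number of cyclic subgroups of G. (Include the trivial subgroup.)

14

Each element a generates a cyclic subgroup ⟨a⟩; distinct elements may generate the same one (a cyclic group of order d has φ(d) generators).
Cyclic subgroups by order — order 1: 1; order 2: 1; order 5: 6; order 10: 6.
Total: 14.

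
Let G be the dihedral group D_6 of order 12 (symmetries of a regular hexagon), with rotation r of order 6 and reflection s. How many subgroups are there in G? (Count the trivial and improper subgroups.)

|G| = 12, so by Lagrange every subgroup order divides 12. Divisors: 1, 2, 3, 4, 6, 12.
Subgroups by order — order 1: 1; order 2: 7; order 3: 1; order 4: 3; order 6: 3; order 12: 1.
Total: 1 + 7 + 1 + 3 + 3 + 1 = 16.

16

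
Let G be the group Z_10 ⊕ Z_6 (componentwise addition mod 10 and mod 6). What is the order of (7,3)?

The order of (7,3) in Z_10 × Z_6 is lcm(ord(7) in Z_10, ord(3) in Z_6).
ord(7) = 10 and ord(3) = 2, so |⟨(7,3)⟩| = lcm(10, 2) = 10.

10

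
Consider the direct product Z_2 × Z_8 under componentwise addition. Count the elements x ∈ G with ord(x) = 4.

An element (a,b) has order lcm(ord(a), ord(b)); count pairs with lcm equal to 4.
Enumerating gives 4 such elements.

4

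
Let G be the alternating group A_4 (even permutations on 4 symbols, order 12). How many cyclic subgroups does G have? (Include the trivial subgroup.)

8

Group the elements of G by the cyclic subgroup they generate; each cyclic subgroup of order d accounts for φ(d) elements.
Cyclic subgroups by order — order 1: 1; order 2: 3; order 3: 4.
Total: 8.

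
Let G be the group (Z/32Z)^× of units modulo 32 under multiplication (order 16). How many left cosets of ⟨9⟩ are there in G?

|⟨9⟩| = 4 and |G| = 16.
By Lagrange, [G : H] = |G|/|H| = 16/4 = 4.

4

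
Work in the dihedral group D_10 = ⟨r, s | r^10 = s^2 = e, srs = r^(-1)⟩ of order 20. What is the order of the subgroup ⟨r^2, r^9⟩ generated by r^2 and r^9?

10

|⟨r^2⟩| = 5 and |⟨r^9⟩| = 10, so |H| is a multiple of lcm(5, 10) = 10 and divides |G| = 20.
Closing under the operation: H = {e, r, r^2, r^3, r^4, r^5, r^6, r^7, r^8, r^9}, so |H| = 10.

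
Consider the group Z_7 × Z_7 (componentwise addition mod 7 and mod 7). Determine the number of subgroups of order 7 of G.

|G| = 49 and 7 | 49, so subgroups of order 7 are possible by Lagrange.
The subgroups of order 7 are: {(0,0), (0,1), (0,2), (0,3), (0,4), (0,5), (0,6)}; {(0,0), (1,0), (2,0), (3,0), (4,0), (5,0), (6,0)}; {(0,0), (1,1), (2,2), (3,3), (4,4), (5,5), (6,6)}; {(0,0), (1,2), (2,4), (3,6), (4,1), (5,3), (6,5)}; … (8 in all).
So G has 8 subgroups of order 7.

8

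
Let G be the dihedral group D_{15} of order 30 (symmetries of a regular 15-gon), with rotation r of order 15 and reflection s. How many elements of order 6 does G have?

0

No element of G has order 6 (even though 6 | 30).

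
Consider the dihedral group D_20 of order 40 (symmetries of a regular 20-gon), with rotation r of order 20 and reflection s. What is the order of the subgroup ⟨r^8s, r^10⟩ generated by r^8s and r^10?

|⟨r^8s⟩| = 2 and |⟨r^10⟩| = 2, so |H| is a multiple of lcm(2, 2) = 2 and divides |G| = 40.
Closing under the operation: H = {e, r^10, r^8s, r^18s}, so |H| = 4.

4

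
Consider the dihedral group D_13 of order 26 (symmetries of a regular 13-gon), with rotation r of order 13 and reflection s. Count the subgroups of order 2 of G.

|G| = 26 and 2 | 26, so subgroups of order 2 are possible by Lagrange.
The subgroups of order 2 are: {e, r^10s}; {e, r^11s}; {e, r^12s}; {e, r^2s}; … (13 in all).
So G has 13 subgroups of order 2.

13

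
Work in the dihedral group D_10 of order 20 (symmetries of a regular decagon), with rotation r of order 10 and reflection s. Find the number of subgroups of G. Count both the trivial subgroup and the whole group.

22

|G| = 20, so by Lagrange every subgroup order divides 20. Divisors: 1, 2, 4, 5, 10, 20.
Subgroups by order — order 1: 1; order 2: 11; order 4: 5; order 5: 1; order 10: 3; order 20: 1.
Total: 1 + 11 + 5 + 1 + 3 + 1 = 22.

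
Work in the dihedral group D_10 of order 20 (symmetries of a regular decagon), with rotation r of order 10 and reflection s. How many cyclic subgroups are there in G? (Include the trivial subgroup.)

Group the elements of G by the cyclic subgroup they generate; each cyclic subgroup of order d accounts for φ(d) elements.
Cyclic subgroups by order — order 1: 1; order 2: 11; order 5: 1; order 10: 1.
Total: 14.

14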